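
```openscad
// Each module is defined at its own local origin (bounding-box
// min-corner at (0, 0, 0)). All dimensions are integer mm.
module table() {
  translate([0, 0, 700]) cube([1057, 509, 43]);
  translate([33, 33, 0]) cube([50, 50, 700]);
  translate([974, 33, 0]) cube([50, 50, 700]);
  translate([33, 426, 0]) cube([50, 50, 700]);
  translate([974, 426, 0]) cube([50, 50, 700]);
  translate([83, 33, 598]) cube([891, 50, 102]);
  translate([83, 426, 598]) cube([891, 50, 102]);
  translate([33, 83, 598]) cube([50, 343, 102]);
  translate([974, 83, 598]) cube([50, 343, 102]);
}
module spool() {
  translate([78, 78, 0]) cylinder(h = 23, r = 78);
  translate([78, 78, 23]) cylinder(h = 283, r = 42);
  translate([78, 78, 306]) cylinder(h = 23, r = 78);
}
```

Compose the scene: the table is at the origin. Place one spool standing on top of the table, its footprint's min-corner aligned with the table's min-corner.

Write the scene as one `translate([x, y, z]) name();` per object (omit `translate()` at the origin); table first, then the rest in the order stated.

table();
translate([0, 0, 743]) spool();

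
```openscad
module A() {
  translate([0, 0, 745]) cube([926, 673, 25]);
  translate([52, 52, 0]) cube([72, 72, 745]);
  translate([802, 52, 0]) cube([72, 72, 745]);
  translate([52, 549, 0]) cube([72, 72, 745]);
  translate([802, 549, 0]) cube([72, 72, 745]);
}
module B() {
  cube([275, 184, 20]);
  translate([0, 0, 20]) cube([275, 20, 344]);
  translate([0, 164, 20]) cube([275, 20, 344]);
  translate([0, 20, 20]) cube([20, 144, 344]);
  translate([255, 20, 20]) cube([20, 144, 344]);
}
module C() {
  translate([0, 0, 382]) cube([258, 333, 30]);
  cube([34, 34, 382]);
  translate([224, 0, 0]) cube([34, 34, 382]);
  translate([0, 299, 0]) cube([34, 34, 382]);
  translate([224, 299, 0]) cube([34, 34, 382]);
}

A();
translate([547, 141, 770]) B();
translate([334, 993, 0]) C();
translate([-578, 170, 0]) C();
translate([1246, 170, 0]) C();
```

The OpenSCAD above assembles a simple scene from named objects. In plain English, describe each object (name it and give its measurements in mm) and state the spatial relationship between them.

A is a table: top 926 mm (x) × 673 mm (y), 25 mm thick, upper face at z = 770 mm, on four 72×72 mm square legs, each inset 52 mm from the nearest pair of top edges, running from z = 0 to the bottom of the top.

B is an open-topped rectangular box: outside dimensions 275×184×364 mm, with a uniform wall and base thickness of 20 mm. The base is a full 275×184 slab on the floor; four walls sit on top of the base. The front and back walls (the −y and +y sides) span the full width; the two side walls fit between them.

C is a four-legged stool. The seat is a 258×333×30 mm slab whose top surface is at z = 412 mm; four square legs, each 34×34 mm in cross-section, run from the floor (z = 0) to the underside of the seat, each flush with a corner of the seat.

The open box is on top of the table. Three stools sit around the table at the +y, −x, +x sides.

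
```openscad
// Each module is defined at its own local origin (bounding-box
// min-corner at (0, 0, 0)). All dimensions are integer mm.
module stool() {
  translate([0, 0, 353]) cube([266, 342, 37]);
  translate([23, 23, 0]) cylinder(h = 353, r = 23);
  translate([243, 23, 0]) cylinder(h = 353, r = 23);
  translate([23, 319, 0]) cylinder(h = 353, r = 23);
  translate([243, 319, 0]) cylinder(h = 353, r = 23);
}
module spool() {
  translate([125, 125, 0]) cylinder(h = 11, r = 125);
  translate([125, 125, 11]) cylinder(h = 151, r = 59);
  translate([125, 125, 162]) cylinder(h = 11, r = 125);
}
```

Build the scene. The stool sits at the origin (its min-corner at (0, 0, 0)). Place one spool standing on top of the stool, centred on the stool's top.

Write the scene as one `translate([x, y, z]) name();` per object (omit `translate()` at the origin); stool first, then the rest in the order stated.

stool();
translate([8, 46, 390]) spool();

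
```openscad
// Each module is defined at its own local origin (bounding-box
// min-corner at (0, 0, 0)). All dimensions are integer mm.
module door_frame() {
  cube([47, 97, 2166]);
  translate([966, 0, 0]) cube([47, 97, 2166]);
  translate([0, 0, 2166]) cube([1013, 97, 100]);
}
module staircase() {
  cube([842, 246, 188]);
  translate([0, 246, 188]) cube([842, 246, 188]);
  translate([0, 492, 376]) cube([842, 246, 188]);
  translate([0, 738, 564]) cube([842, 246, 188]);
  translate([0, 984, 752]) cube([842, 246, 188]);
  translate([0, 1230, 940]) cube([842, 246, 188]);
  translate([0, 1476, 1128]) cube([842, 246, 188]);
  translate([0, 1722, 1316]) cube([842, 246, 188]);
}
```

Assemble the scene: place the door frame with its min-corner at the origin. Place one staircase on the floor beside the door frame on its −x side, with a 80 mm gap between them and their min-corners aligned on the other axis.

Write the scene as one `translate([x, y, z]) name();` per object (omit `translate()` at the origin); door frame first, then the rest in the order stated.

door_frame();
translate([-922, 0, 0]) staircase();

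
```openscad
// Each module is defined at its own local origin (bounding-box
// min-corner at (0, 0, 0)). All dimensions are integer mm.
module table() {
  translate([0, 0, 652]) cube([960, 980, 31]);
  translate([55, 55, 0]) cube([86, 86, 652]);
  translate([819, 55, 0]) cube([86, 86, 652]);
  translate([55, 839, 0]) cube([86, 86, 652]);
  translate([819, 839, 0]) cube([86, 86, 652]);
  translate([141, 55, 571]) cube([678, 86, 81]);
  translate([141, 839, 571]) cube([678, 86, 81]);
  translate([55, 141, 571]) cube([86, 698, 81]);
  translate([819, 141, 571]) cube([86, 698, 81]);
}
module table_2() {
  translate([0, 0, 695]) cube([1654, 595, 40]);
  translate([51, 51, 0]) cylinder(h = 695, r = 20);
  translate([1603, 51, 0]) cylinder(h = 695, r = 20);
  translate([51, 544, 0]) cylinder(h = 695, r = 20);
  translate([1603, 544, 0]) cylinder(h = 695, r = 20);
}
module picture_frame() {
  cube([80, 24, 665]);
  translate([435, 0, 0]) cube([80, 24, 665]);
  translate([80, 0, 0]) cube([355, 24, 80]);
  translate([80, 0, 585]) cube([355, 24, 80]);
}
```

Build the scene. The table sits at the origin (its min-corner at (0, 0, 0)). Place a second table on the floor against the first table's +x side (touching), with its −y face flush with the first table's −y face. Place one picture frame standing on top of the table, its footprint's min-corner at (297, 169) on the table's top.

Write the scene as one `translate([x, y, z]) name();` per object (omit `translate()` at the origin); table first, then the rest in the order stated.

table();
translate([960, 0, 0]) table_2();
translate([297, 169, 683]) picture_frame();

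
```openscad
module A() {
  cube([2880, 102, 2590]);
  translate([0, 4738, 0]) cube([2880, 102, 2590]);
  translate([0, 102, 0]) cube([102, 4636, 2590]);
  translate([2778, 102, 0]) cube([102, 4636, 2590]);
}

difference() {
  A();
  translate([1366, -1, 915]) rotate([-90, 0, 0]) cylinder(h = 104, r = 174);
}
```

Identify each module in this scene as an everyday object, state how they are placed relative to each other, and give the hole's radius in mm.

A is a house frame. The house frame has a circular hole through its front wall. The hole's radius is 174 mm.

The subtracted cylinder has r = 174 mm.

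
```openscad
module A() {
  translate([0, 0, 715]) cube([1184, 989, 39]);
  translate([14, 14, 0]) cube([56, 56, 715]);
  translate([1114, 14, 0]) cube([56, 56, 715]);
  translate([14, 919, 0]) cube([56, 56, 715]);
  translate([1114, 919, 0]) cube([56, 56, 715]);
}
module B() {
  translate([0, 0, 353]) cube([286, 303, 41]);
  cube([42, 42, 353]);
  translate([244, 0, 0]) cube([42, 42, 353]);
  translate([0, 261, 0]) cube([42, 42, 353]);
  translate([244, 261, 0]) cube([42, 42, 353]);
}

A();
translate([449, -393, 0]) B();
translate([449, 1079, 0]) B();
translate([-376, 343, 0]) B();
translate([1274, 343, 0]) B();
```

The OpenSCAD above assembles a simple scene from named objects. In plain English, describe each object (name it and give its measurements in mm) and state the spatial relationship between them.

A is a rectangular dining table. The top is 1184×989×39 mm with its upper surface at z = 754 mm. It stands on four 56×56 mm square legs, each inset 14 mm from the nearest pair of top edges, running from the floor to the underside of the top.

B is a simple wooden stool: a rectangular seat 286 mm (x) by 303 mm (y), 41 mm thick, top face at z = 394 mm, on four square legs, each 42×42 mm in cross-section. The legs rest on z = 0, each flush with a corner of the seat.

Four stools sit around the table at the −y, +y, −x, +x sides.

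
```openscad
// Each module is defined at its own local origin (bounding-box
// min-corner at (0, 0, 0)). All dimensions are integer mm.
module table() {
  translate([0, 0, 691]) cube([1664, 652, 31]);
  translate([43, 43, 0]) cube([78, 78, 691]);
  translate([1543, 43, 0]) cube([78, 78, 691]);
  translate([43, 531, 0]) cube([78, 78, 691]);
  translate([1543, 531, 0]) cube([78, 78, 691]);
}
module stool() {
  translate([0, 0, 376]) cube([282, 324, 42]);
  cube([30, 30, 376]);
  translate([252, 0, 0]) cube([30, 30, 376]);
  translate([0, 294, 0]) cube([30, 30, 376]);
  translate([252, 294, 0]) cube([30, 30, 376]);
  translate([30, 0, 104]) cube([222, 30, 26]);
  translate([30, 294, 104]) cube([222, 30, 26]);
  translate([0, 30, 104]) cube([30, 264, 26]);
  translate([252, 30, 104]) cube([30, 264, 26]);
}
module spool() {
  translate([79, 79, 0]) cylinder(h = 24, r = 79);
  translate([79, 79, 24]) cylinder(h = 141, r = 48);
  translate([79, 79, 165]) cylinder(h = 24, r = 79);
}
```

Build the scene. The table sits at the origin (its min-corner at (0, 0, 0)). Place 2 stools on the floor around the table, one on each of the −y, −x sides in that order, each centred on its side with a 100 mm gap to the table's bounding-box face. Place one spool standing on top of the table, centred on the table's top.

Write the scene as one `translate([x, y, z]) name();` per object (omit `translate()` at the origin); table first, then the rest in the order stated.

table();
translate([691, -424, 0]) stool();
translate([-382, 164, 0]) stool();
translate([753, 247, 722]) spool();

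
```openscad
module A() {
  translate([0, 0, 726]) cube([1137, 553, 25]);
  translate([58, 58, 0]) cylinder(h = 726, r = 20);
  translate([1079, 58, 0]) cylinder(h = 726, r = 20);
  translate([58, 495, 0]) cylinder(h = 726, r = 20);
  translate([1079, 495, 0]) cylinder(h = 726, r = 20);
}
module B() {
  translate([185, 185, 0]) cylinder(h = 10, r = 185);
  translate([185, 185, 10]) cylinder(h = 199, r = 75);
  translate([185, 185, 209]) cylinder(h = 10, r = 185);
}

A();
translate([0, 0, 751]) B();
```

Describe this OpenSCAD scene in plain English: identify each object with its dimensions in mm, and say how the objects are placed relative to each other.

A is a table: top 1137 mm (x) × 553 mm (y), 25 mm thick, upper face at z = 751 mm, on four round legs of 40 mm diameter, each leg's bounding box inset 38 mm from the nearest pair of top edges, running from z = 0 to the bottom of the top.

B is a spool: two coaxial disc flanges of radius 185 mm and thickness 10 mm, joined by a core cylinder of radius 75 mm and height 199 mm. The lower flange rests on z = 0 and the three cylinders share a vertical axis.

The spool is on top of the table.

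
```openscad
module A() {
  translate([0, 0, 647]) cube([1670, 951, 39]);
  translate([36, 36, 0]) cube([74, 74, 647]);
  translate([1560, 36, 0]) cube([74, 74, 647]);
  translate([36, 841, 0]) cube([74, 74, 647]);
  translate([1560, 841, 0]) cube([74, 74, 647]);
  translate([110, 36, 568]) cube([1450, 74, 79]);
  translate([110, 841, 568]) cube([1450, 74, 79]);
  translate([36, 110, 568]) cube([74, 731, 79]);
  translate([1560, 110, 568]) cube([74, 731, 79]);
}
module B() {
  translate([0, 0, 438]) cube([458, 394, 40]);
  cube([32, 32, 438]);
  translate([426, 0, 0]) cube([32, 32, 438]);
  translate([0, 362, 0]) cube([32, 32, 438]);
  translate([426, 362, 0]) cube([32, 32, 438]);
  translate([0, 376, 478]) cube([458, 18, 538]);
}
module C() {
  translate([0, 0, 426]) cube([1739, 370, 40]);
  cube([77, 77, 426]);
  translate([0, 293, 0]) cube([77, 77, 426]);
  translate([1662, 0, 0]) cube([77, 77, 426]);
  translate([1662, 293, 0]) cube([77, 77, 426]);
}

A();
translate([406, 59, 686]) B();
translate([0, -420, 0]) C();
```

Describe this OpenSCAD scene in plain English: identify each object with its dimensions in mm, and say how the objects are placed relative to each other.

A is a table with a 1670×951 mm rectangular top, 39 mm thick, top surface at z = 686 mm, supported by four 74×74 mm square legs, each inset 36 mm from the nearest pair of top edges, running from the floor. Four apron rails, 74 mm thick and 79 mm tall, run between adjacent legs with their top edges flush with the underside of the top and their outer faces flush with the legs' outer faces.

B is a chair. The seat is a 458×394×40 mm slab with its top at z = 478 mm, on four 32×32 mm corner legs (flush with the seat edges, standing on z = 0). A flat backrest 18 mm thick, 538 mm tall, spans the full seat width and rises from the seat top along its +y edge, rear face flush with the rear of the seat.

C is a bench: a 1739×370 mm seat slab, 40 mm thick, top at z = 466 mm, on four 77×77 mm square legs flush with the seat corners and standing on z = 0.

The chair is on top of the table. The bench is on the floor beside the table on its −y side.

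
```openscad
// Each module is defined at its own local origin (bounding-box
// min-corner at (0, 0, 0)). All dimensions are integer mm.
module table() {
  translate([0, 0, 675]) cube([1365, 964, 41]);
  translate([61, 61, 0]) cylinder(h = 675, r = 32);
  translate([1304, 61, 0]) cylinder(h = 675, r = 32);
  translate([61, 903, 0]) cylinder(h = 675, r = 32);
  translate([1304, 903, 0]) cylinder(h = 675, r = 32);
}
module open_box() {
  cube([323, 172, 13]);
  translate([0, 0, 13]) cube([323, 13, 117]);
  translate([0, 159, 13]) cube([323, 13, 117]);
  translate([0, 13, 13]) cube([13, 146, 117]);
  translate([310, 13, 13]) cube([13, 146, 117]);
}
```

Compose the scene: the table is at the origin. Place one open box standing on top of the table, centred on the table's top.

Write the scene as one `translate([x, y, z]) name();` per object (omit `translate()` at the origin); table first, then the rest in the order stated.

table();
translate([521, 396, 716]) open_box();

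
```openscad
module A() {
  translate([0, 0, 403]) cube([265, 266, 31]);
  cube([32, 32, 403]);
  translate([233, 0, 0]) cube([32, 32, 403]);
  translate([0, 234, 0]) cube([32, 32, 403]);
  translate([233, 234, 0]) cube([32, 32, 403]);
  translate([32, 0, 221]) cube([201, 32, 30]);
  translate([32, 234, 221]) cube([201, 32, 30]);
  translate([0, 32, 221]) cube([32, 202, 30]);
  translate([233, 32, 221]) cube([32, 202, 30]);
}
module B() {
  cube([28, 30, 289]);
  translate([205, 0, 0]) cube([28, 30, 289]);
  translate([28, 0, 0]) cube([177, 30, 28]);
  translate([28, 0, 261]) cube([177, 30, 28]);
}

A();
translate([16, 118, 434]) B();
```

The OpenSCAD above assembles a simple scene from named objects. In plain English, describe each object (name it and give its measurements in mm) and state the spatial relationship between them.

A is a four-legged stool. The seat is 265×266 mm, 31 mm thick, top at z = 434 mm. It stands on four square legs, each 32×32 mm in cross-section, from z = 0 to the seat underside, each flush with a corner of the seat. Four stretchers, 32 mm wide and 30 mm tall, connect adjacent legs with their undersides at z = 221 mm, each running between the inner faces of the legs it joins and aligned with the legs' outer faces on the other axis.

B is a picture frame with a 177×233 mm rectangular opening (x by z) and a uniform 28 mm border on every side. Frame depth is 30 mm along y. It is built from two vertical stiles running the full outside height and two horizontal rails spanning the gap between the stiles.

The picture frame is on top of the stool, centred.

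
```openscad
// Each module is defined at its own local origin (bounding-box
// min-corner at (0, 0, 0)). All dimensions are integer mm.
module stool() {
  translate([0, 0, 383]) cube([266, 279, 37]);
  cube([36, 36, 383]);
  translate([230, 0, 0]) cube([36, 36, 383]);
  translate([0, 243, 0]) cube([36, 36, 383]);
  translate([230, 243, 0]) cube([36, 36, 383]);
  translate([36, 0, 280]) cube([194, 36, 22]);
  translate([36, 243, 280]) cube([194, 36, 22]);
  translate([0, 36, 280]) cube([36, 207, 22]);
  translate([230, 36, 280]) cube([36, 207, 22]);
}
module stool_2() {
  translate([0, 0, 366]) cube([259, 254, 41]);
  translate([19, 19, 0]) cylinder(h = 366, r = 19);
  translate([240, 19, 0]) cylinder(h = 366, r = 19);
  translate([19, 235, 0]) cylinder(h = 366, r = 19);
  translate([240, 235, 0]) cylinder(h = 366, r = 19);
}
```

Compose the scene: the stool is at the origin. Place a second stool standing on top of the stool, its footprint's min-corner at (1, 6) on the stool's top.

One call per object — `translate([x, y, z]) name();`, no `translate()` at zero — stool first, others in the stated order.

stool();
translate([1, 6, 420]) stool_2();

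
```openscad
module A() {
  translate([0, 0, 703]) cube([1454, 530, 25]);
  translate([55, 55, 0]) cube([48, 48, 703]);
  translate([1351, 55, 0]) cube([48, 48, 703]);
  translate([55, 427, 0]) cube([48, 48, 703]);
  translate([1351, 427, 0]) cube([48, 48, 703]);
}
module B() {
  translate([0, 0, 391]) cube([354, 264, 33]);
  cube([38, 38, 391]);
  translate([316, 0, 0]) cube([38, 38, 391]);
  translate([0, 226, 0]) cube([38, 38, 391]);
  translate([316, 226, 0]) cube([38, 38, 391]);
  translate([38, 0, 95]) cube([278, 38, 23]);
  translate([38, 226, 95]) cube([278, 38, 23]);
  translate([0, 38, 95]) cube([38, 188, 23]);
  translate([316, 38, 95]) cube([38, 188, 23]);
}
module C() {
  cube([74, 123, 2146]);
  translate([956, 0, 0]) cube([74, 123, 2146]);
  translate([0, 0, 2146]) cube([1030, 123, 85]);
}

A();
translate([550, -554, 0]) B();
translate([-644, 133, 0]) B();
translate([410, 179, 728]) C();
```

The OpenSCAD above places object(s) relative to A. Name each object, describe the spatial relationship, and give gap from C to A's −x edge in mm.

The door frame's min-x is at 410; the table's min-x is 0; gap = 410 mm.

A is a table. B is a stool. C is a door frame. Two stools sit around the table at the −y, −x sides. The door frame is on top of the table. The gap from the door frame to the table's −x edge is 410 mm.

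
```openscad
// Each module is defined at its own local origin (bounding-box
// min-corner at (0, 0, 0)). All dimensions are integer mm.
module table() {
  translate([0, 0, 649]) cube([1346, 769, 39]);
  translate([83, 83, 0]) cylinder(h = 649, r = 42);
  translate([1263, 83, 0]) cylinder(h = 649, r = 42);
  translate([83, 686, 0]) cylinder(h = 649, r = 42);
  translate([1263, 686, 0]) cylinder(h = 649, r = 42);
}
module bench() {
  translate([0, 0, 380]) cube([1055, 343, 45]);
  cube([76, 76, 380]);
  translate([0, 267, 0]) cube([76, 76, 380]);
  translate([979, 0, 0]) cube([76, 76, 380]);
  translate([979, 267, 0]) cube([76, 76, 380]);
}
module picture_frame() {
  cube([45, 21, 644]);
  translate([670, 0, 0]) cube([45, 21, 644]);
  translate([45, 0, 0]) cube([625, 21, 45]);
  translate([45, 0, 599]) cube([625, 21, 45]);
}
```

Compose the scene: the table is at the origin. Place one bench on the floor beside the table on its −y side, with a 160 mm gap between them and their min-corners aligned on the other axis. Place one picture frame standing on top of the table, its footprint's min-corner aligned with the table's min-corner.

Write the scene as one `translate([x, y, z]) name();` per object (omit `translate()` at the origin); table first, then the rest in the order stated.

table();
translate([0, -503, 0]) bench();
translate([0, 0, 688]) picture_frame();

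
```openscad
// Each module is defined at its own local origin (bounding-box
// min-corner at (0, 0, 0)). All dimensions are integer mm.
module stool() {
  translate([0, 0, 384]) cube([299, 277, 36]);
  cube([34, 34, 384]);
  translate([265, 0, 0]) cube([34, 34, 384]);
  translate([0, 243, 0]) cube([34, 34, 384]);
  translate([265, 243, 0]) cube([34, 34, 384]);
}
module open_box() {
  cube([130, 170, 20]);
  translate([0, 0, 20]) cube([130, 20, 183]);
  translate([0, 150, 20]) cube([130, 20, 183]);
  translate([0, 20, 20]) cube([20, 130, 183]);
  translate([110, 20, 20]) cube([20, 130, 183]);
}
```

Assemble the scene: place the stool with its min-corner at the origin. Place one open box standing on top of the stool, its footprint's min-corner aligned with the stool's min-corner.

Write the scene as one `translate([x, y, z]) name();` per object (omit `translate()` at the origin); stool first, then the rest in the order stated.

stool();
translate([0, 0, 420]) open_box();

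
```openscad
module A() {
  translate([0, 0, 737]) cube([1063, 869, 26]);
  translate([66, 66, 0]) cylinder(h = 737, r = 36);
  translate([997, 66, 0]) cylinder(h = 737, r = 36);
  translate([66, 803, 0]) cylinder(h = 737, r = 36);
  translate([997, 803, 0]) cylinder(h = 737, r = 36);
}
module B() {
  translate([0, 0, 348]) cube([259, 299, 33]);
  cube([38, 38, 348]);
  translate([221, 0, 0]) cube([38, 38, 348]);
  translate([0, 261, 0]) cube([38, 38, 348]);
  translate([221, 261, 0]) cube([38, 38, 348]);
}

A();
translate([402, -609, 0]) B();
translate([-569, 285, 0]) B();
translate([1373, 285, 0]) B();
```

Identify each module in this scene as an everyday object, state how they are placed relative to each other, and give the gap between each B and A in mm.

A is a table. B is a stool. Three stools sit around the table at the −y, −x, +x sides. The gap between each stool and the table is 310 mm.

Each stool's nearest face is 310 mm from the table's bounding box.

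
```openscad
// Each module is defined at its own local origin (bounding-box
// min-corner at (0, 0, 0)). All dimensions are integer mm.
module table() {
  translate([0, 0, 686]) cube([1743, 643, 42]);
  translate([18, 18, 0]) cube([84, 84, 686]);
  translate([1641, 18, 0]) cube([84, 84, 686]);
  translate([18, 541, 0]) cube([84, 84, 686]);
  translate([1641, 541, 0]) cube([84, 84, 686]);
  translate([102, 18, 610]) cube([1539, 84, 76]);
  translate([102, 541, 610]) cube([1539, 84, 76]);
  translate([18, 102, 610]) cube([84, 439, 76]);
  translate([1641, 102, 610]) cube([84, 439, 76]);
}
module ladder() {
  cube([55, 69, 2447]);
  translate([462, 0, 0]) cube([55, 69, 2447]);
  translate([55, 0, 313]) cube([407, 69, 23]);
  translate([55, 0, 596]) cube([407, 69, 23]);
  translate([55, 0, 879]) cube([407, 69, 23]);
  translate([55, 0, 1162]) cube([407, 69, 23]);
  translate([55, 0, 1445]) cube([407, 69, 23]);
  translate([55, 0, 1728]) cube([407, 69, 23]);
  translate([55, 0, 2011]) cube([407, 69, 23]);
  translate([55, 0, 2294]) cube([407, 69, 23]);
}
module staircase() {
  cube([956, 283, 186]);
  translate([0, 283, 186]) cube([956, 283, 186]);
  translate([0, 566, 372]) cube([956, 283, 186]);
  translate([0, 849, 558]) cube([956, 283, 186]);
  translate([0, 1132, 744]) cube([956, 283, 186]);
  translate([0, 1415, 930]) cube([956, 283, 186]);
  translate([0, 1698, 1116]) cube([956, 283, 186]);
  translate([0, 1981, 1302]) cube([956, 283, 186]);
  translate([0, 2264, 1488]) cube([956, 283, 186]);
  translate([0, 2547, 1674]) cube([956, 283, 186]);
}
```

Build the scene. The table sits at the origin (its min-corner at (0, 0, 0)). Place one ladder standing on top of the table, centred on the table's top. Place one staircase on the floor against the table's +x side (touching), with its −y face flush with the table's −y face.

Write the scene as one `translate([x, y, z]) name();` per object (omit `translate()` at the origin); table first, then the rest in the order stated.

table();
translate([613, 287, 728]) ladder();
translate([1743, 0, 0]) staircase();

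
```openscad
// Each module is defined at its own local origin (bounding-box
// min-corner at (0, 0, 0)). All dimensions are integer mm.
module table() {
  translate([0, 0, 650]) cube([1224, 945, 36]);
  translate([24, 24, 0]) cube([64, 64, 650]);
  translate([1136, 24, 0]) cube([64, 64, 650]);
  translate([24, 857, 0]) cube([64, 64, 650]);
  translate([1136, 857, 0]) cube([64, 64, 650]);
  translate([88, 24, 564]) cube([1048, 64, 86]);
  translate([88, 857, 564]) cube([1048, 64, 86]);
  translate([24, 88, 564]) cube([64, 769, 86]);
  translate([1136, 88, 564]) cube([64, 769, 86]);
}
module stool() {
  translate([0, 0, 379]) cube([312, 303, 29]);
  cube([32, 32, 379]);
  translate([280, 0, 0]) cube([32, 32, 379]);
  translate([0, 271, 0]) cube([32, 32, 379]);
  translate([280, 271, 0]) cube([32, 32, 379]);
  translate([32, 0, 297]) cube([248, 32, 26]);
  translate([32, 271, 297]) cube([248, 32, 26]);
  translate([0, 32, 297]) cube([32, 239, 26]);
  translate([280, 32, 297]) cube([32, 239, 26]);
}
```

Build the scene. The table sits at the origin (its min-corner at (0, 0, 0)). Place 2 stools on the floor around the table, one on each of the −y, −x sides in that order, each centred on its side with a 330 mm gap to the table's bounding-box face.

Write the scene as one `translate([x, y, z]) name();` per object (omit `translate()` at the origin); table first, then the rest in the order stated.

table();
translate([456, -633, 0]) stool();
translate([-642, 321, 0]) stool();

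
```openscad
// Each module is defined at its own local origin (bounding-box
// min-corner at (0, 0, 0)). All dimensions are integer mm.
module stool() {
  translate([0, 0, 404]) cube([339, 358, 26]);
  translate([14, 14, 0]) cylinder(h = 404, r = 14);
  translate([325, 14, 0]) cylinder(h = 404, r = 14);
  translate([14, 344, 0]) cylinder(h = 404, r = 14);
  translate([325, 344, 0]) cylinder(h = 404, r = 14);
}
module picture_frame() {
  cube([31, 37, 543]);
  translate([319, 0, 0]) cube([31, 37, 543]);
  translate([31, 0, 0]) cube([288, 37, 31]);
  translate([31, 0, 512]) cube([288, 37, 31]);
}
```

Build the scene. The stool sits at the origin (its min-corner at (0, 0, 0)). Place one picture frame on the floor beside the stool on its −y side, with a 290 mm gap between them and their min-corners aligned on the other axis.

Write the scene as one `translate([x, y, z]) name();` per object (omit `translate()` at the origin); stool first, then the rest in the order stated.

stool();
translate([0, -327, 0]) picture_frame();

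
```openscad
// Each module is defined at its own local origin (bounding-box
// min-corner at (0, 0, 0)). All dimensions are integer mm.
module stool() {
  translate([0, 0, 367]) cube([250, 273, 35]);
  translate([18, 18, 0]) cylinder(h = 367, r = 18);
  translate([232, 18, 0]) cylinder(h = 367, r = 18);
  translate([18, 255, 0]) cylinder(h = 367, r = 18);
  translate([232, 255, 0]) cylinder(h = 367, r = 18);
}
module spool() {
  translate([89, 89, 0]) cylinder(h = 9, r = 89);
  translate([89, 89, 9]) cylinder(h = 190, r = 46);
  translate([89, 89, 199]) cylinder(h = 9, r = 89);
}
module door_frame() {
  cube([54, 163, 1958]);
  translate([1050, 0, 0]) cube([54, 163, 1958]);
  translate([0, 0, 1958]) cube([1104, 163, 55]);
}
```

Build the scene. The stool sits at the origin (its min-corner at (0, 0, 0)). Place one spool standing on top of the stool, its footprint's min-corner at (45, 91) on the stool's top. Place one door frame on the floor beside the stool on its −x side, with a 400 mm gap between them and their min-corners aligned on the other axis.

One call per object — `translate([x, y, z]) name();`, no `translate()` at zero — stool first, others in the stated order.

stool();
translate([45, 91, 402]) spool();
translate([-1504, 0, 0]) door_frame();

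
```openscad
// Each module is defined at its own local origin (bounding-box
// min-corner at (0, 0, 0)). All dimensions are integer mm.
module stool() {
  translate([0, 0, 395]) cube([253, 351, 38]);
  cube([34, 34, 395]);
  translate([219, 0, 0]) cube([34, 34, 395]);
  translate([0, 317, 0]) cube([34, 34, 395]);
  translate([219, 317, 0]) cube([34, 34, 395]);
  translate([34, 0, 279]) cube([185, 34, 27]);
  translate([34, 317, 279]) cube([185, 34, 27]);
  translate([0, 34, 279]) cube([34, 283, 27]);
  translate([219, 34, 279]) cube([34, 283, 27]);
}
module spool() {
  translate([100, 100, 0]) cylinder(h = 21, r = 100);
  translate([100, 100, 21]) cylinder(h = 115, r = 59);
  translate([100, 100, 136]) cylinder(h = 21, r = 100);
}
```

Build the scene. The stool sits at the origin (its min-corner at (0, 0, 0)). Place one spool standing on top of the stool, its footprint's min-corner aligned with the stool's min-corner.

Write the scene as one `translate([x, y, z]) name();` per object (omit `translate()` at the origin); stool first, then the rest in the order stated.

stool();
translate([0, 0, 433]) spool();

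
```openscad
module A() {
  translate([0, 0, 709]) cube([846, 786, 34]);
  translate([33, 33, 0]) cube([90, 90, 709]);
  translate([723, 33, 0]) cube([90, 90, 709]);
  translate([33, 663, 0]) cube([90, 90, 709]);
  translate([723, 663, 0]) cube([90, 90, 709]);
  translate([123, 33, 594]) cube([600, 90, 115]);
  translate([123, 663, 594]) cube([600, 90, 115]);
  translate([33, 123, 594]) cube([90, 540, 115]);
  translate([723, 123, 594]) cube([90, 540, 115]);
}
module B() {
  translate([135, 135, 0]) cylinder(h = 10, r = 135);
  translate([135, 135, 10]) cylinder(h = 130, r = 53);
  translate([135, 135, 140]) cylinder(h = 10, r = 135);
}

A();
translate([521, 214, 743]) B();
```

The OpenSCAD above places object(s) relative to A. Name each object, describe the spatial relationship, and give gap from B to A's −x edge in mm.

The spool's min-x is at 521; the table's min-x is 0; gap = 521 mm.

A is a table. B is a spool. The spool is on top of the table. The gap from the spool to the table's −x edge is 521 mm.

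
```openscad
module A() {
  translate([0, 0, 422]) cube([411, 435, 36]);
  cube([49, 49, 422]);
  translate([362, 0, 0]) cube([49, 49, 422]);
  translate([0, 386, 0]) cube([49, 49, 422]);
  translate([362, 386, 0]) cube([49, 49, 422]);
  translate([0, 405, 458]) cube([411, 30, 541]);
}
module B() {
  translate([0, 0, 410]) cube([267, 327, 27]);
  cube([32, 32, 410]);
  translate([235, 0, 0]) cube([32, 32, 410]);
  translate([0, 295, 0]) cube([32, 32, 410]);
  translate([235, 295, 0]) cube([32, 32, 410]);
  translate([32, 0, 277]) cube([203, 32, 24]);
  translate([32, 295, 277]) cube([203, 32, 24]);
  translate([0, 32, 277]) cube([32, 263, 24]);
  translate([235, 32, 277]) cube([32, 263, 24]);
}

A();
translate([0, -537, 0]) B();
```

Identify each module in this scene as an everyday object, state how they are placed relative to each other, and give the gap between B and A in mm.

The stool's nearest face is 210 mm from the chair's −y face.

A is a chair. B is a stool. The stool is on the floor beside the chair on its −y side. The gap between the stool and the chair is 210 mm.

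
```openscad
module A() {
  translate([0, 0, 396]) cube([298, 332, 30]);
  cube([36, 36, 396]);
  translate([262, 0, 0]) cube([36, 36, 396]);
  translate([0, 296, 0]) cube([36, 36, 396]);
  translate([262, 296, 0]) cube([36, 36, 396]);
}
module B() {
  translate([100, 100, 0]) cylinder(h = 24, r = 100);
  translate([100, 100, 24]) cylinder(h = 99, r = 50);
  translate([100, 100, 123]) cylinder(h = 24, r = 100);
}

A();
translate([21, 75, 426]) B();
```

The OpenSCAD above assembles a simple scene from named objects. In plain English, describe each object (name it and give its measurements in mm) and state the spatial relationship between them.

A is a four-legged stool. The seat is a 298×332×30 mm slab whose top surface is at z = 426 mm; four square legs, each 36×36 mm in cross-section, run from the floor (z = 0) to the underside of the seat, each flush with a corner of the seat.

B is a spool: two coaxial disc flanges of radius 100 mm and thickness 24 mm, joined by a core cylinder of radius 50 mm and height 99 mm. The lower flange rests on z = 0 and the three cylinders share a vertical axis.

The spool is on top of the stool.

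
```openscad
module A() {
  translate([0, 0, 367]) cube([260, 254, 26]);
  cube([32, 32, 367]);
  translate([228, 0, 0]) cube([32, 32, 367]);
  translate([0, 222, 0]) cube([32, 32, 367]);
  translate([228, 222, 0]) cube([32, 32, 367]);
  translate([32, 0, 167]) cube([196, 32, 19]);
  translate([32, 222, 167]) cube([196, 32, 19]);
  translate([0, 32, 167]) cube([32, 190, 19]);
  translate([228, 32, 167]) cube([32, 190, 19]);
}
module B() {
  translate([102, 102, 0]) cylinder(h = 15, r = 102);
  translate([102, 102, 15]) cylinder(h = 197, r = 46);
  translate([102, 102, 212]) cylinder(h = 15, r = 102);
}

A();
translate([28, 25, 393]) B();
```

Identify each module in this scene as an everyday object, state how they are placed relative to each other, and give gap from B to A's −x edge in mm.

The spool's min-x is at 28; the stool's min-x is 0; gap = 28 mm.

A is a stool. B is a spool. The spool is on top of the stool, centred. The gap from the spool to the stool's −x edge is 28 mm.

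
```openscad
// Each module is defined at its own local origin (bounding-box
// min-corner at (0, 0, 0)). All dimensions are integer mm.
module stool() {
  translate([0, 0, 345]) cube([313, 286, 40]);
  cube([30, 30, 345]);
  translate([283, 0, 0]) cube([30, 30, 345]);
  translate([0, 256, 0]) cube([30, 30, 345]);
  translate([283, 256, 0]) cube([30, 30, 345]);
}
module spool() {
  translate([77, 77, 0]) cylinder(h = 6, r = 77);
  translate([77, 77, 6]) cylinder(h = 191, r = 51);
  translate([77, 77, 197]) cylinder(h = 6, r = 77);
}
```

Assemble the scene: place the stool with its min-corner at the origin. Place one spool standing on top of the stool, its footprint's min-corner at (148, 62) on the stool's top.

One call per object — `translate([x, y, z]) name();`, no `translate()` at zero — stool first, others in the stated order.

stool();
translate([148, 62, 385]) spool();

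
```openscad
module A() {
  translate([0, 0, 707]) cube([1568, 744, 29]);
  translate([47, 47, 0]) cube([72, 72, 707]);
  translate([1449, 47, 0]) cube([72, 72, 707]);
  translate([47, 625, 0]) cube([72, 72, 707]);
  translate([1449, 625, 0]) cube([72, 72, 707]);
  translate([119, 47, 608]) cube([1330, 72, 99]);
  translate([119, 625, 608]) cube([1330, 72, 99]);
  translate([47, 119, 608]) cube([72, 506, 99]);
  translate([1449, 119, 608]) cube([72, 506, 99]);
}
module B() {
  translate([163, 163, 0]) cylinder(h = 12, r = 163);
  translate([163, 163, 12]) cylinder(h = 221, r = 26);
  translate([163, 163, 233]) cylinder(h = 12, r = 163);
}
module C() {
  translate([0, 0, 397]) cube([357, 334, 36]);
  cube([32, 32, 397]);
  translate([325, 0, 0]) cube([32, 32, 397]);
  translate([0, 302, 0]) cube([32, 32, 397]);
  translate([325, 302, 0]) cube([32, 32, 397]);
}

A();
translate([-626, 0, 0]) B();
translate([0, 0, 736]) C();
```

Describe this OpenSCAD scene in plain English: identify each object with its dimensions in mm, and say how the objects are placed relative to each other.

A is a table with a 1568×744 mm rectangular top, 29 mm thick, top surface at z = 736 mm, supported by four 72×72 mm square legs, each inset 47 mm from the nearest pair of top edges, running from the floor. Four apron rails, 72 mm thick and 99 mm tall, run between adjacent legs with their top edges flush with the underside of the top and their outer faces flush with the legs' outer faces.

B is a spool: two coaxial disc flanges of radius 163 mm and thickness 12 mm, joined by a core cylinder of radius 26 mm and height 221 mm. The lower flange rests on z = 0 and the three cylinders share a vertical axis.

C is a four-legged stool. The seat is 357×334 mm, 36 mm thick, top at z = 433 mm. It stands on four square legs, each 32×32 mm in cross-section, from z = 0 to the seat underside, each flush with a corner of the seat.

The spool is on the floor beside the table on its −x side. The stool is on top of the table.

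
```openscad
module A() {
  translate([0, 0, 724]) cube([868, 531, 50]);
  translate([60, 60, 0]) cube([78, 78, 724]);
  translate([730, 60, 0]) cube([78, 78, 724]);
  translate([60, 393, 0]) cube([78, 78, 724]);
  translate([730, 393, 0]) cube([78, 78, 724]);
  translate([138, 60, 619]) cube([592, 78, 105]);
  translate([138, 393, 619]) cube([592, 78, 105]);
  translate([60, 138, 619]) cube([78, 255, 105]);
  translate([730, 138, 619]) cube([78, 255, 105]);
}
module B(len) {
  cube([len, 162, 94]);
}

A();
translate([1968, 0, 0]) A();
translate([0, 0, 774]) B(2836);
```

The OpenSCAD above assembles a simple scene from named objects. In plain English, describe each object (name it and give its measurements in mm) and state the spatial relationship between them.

A is a table: top 868 mm (x) × 531 mm (y), 50 mm thick, upper face at z = 774 mm, on four 78×78 mm square legs, each inset 60 mm from the nearest pair of top edges, running from z = 0 to the bottom of the top. Four apron rails, 78 mm thick and 105 mm tall, run between adjacent legs with their top edges flush with the underside of the top and their outer faces flush with the legs' outer faces.

B is a rectangular beam 2836 mm long (x), 162 mm deep (y), 94 mm thick (z).

The beam spans the tops of two tables placed 1100 mm apart, resting at z = 774 mm.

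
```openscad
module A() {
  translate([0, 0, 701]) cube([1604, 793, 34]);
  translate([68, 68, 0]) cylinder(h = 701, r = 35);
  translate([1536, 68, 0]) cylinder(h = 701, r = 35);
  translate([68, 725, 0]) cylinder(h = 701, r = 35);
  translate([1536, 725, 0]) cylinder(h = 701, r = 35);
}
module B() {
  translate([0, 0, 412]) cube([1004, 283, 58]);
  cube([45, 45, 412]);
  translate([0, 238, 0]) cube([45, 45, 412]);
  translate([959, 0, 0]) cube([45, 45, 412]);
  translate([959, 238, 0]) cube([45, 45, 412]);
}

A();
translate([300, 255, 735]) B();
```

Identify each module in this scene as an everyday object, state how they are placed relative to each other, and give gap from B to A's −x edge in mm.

The bench's min-x is at 300; the table's min-x is 0; gap = 300 mm.

A is a table. B is a bench. The bench is on top of the table, centred. The gap from the bench to the table's −x edge is 300 mm.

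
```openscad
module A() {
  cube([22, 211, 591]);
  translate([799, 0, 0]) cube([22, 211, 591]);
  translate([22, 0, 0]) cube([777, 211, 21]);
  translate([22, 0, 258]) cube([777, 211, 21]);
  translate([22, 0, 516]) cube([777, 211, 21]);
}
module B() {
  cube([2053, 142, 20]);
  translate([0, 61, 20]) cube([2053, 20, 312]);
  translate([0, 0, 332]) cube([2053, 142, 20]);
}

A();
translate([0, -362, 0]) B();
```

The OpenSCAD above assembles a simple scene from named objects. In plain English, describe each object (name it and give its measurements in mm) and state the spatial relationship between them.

A is a bookshelf 821 mm wide overall, 211 mm deep and 591 mm tall. The two sides are 22 mm thick vertical panels. 3 horizontal shelves of 21 mm thickness span between the inner faces of the sides; the lowest shelf sits on the floor and shelves are stacked with a clear vertical gap of 237 mm between each pair.

B is an I-beam lying along x, 2053 mm long. Overall section height 352 mm. Two flanges 142 mm wide (y) and 20 mm thick, one on the floor and one at the top; a web 20 mm thick runs between them, centred on the flange width.

The I-beam is on the floor beside the bookshelf on its −y side.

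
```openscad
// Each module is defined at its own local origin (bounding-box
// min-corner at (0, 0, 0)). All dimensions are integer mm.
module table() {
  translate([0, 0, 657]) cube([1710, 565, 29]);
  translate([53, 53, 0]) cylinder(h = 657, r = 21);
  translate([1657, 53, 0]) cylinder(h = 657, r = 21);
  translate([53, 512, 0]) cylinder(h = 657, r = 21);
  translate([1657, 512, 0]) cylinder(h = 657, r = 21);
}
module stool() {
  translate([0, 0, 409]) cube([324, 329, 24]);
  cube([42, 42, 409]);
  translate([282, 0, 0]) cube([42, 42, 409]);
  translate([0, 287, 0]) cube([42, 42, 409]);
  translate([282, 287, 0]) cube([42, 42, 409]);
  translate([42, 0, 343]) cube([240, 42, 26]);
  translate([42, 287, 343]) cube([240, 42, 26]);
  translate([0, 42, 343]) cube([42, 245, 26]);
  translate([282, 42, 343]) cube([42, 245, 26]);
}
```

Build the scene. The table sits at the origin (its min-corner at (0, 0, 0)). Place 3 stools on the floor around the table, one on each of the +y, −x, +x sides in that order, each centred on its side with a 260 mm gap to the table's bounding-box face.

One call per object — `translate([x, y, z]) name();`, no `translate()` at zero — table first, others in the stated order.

table();
translate([693, 825, 0]) stool();
translate([-584, 118, 0]) stool();
translate([1970, 118, 0]) stool();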